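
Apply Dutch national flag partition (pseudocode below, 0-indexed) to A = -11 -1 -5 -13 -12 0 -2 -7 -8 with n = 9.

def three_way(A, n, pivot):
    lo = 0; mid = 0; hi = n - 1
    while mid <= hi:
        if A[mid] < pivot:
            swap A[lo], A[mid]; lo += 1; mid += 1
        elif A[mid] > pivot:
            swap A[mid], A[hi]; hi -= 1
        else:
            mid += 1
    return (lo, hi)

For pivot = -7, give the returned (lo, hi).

(4, 4)

pivot = -7; lo=0, mid=0, hi=8
A[mid]=-11<-7: swap A[0],A[0]; lo=1,mid=1 → -11 -1 -5 -13 -12 0 -2 -7 -8
A[mid]=-1>-7: swap A[1],A[8]; hi=7 → -11 -8 -5 -13 -12 0 -2 -7 -1
A[mid]=-8<-7: swap A[1],A[1]; lo=2,mid=2 → -11 -8 -5 -13 -12 0 -2 -7 -1
A[mid]=-5>-7: swap A[2],A[7]; hi=6 → -11 -8 -7 -13 -12 0 -2 -5 -1
A[mid]=-7=-7: mid=3
A[mid]=-13<-7: swap A[2],A[3]; lo=3,mid=4 → -11 -8 -13 -7 -12 0 -2 -5 -1
A[mid]=-12<-7: swap A[3],A[4]; lo=4,mid=5 → -11 -8 -13 -12 -7 0 -2 -5 -1
A[mid]=0>-7: swap A[5],A[6]; hi=5 → -11 -8 -13 -12 -7 -2 0 -5 -1
A[mid]=-2>-7: swap A[5],A[5]; hi=4 → -11 -8 -13 -12 -7 -2 0 -5 -1
end: lo=4, hi=4; A = -11 -8 -13 -12 -7 -2 0 -5 -1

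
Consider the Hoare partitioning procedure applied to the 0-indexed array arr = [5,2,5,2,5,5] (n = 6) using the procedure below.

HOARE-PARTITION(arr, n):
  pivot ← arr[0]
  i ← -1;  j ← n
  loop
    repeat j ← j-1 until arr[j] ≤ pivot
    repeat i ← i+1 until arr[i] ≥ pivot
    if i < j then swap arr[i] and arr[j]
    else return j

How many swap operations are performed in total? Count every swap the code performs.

pivot = arr[0] = 5; i = -1, j = 6
j→5 (arr[5]=5≤5), i→0 (arr[0]=5≥5); i<j, swap → [5,2,5,2,5,5]
j→4 (arr[4]=5≤5), i→2 (arr[2]=5≥5); i<j, swap → [5,2,5,2,5,5]
j→3, i→4; i≥j, return j=3. arr = [5,2,5,2,5,5]

2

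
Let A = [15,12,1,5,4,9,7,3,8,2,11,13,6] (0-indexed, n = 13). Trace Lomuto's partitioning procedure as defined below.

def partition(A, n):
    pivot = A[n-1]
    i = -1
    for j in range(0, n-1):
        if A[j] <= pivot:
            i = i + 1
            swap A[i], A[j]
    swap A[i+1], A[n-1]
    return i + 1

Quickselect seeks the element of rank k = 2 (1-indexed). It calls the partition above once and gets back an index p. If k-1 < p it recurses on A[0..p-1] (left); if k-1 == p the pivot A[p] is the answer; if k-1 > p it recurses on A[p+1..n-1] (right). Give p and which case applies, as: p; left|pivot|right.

5; left

pivot = A[12] = 6; i = -1
j=0: A[0]=15 > 6 → no swap
j=1: A[1]=12 > 6 → no swap
j=2: A[2]=1 ≤ 6 → i=0, swap A[0],A[2] → [1,12,15,5,4,9,7,3,8,2,11,13,6]
j=3: A[3]=5 ≤ 6 → i=1, swap A[1],A[3] → [1,5,15,12,4,9,7,3,8,2,11,13,6]
j=4: A[4]=4 ≤ 6 → i=2, swap A[2],A[4] → [1,5,4,12,15,9,7,3,8,2,11,13,6]
j=5: A[5]=9 > 6 → no swap
j=6: A[6]=7 > 6 → no swap
j=7: A[7]=3 ≤ 6 → i=3, swap A[3],A[7] → [1,5,4,3,15,9,7,12,8,2,11,13,6]
j=8: A[8]=8 > 6 → no swap
j=9: A[9]=2 ≤ 6 → i=4, swap A[4],A[9] → [1,5,4,3,2,9,7,12,8,15,11,13,6]
j=10: A[10]=11 > 6 → no swap
j=11: A[11]=13 > 6 → no swap
final swap A[5],A[12] → [1,5,4,3,2,6,7,12,8,15,11,13,9]; return 5
p = 5; k-1 = 1 < 5 ⇒ left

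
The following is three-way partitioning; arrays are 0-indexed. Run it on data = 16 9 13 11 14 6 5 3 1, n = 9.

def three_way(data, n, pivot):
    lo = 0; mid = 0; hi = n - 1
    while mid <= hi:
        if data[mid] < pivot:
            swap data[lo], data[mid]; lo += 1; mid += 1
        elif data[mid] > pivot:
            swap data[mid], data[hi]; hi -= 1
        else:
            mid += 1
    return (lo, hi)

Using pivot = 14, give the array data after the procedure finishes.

1 9 13 11 6 5 3 14 16

pivot = 14; lo=0, mid=0, hi=8
data[mid]=16>14: swap data[0],data[8]; hi=7 → 1 9 13 11 14 6 5 3 16
data[mid]=1<14: swap data[0],data[0]; lo=1,mid=1 → 1 9 13 11 14 6 5 3 16
data[mid]=9<14: swap data[1],data[1]; lo=2,mid=2 → 1 9 13 11 14 6 5 3 16
data[mid]=13<14: swap data[2],data[2]; lo=3,mid=3 → 1 9 13 11 14 6 5 3 16
data[mid]=11<14: swap data[3],data[3]; lo=4,mid=4 → 1 9 13 11 14 6 5 3 16
data[mid]=14=14: mid=5
data[mid]=6<14: swap data[4],data[5]; lo=5,mid=6 → 1 9 13 11 6 14 5 3 16
data[mid]=5<14: swap data[5],data[6]; lo=6,mid=7 → 1 9 13 11 6 5 14 3 16
data[mid]=3<14: swap data[6],data[7]; lo=7,mid=8 → 1 9 13 11 6 5 3 14 16
end: lo=7, hi=7; data = 1 9 13 11 6 5 3 14 16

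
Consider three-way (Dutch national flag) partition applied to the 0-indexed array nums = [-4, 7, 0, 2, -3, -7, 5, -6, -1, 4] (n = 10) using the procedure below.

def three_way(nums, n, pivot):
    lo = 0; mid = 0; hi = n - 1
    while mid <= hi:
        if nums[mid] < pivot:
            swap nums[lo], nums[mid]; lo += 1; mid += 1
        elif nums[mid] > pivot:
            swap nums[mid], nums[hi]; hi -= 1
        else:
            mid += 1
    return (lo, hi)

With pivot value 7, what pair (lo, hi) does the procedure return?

(9, 9)

pivot = 7; lo=0, mid=0, hi=9
nums[mid]=-4<7: swap nums[0],nums[0]; lo=1,mid=1 → [-4, 7, 0, 2, -3, -7, 5, -6, -1, 4]
nums[mid]=7=7: mid=2
nums[mid]=0<7: swap nums[1],nums[2]; lo=2,mid=3 → [-4, 0, 7, 2, -3, -7, 5, -6, -1, 4]
nums[mid]=2<7: swap nums[2],nums[3]; lo=3,mid=4 → [-4, 0, 2, 7, -3, -7, 5, -6, -1, 4]
nums[mid]=-3<7: swap nums[3],nums[4]; lo=4,mid=5 → [-4, 0, 2, -3, 7, -7, 5, -6, -1, 4]
nums[mid]=-7<7: swap nums[4],nums[5]; lo=5,mid=6 → [-4, 0, 2, -3, -7, 7, 5, -6, -1, 4]
nums[mid]=5<7: swap nums[5],nums[6]; lo=6,mid=7 → [-4, 0, 2, -3, -7, 5, 7, -6, -1, 4]
nums[mid]=-6<7: swap nums[6],nums[7]; lo=7,mid=8 → [-4, 0, 2, -3, -7, 5, -6, 7, -1, 4]
nums[mid]=-1<7: swap nums[7],nums[8]; lo=8,mid=9 → [-4, 0, 2, -3, -7, 5, -6, -1, 7, 4]
nums[mid]=4<7: swap nums[8],nums[9]; lo=9,mid=10 → [-4, 0, 2, -3, -7, 5, -6, -1, 4, 7]
end: lo=9, hi=9; nums = [-4, 0, 2, -3, -7, 5, -6, -1, 4, 7]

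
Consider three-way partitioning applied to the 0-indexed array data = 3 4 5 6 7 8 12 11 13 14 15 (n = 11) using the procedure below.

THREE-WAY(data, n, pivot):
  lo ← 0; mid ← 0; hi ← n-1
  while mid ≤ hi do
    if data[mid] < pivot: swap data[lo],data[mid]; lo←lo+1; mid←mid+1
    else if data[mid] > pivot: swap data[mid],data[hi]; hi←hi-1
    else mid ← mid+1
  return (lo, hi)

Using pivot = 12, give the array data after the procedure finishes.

3 4 5 6 7 8 11 12 14 15 13

pivot = 12; lo=0, mid=0, hi=10
data[mid]=3<12: swap data[0],data[0]; lo=1,mid=1 → 3 4 5 6 7 8 12 11 13 14 15
data[mid]=4<12: swap data[1],data[1]; lo=2,mid=2 → 3 4 5 6 7 8 12 11 13 14 15
data[mid]=5<12: swap data[2],data[2]; lo=3,mid=3 → 3 4 5 6 7 8 12 11 13 14 15
data[mid]=6<12: swap data[3],data[3]; lo=4,mid=4 → 3 4 5 6 7 8 12 11 13 14 15
data[mid]=7<12: swap data[4],data[4]; lo=5,mid=5 → 3 4 5 6 7 8 12 11 13 14 15
data[mid]=8<12: swap data[5],data[5]; lo=6,mid=6 → 3 4 5 6 7 8 12 11 13 14 15
data[mid]=12=12: mid=7
data[mid]=11<12: swap data[6],data[7]; lo=7,mid=8 → 3 4 5 6 7 8 11 12 13 14 15
data[mid]=13>12: swap data[8],data[10]; hi=9 → 3 4 5 6 7 8 11 12 15 14 13
data[mid]=15>12: swap data[8],data[9]; hi=8 → 3 4 5 6 7 8 11 12 14 15 13
data[mid]=14>12: swap data[8],data[8]; hi=7 → 3 4 5 6 7 8 11 12 14 15 13
end: lo=7, hi=7; data = 3 4 5 6 7 8 11 12 14 15 13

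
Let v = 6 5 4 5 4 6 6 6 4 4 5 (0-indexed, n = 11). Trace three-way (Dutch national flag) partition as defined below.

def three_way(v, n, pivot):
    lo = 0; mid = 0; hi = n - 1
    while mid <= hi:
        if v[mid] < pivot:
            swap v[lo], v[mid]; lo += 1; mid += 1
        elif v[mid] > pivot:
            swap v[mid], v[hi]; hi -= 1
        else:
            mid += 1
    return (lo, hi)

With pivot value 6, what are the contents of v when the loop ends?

5 4 5 4 4 4 5 6 6 6 6

lo=0 mid=0 hi=10
6=6: mid=1
5<6: swap(0,1), lo=1 mid=2 ⇒ 5 6 4 5 4 6 6 6 4 4 5
4<6: swap(1,2), lo=2 mid=3 ⇒ 5 4 6 5 4 6 6 6 4 4 5
5<6: swap(2,3), lo=3 mid=4 ⇒ 5 4 5 6 4 6 6 6 4 4 5
4<6: swap(3,4), lo=4 mid=5 ⇒ 5 4 5 4 6 6 6 6 4 4 5
6=6: mid=6
6=6: mid=7
6=6: mid=8
4<6: swap(4,8), lo=5 mid=9 ⇒ 5 4 5 4 4 6 6 6 6 4 5
4<6: swap(5,9), lo=6 mid=10 ⇒ 5 4 5 4 4 4 6 6 6 6 5
5<6: swap(6,10), lo=7 mid=11 ⇒ 5 4 5 4 4 4 5 6 6 6 6
done. lo=7 hi=10; v=5 4 5 4 4 4 5 6 6 6 6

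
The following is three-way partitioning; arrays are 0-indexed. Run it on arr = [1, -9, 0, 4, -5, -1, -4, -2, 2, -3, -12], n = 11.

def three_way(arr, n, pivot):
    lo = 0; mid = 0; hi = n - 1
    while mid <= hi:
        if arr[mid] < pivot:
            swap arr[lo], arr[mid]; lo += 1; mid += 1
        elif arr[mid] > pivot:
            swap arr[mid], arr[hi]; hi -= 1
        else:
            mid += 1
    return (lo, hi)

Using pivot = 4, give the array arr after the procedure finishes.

lo=0 mid=0 hi=10
1<4: swap(0,0), lo=1 mid=1 ⇒ [1, -9, 0, 4, -5, -1, -4, -2, 2, -3, -12]
-9<4: swap(1,1), lo=2 mid=2 ⇒ [1, -9, 0, 4, -5, -1, -4, -2, 2, -3, -12]
0<4: swap(2,2), lo=3 mid=3 ⇒ [1, -9, 0, 4, -5, -1, -4, -2, 2, -3, -12]
4=4: mid=4
-5<4: swap(3,4), lo=4 mid=5 ⇒ [1, -9, 0, -5, 4, -1, -4, -2, 2, -3, -12]
-1<4: swap(4,5), lo=5 mid=6 ⇒ [1, -9, 0, -5, -1, 4, -4, -2, 2, -3, -12]
-4<4: swap(5,6), lo=6 mid=7 ⇒ [1, -9, 0, -5, -1, -4, 4, -2, 2, -3, -12]
-2<4: swap(6,7), lo=7 mid=8 ⇒ [1, -9, 0, -5, -1, -4, -2, 4, 2, -3, -12]
2<4: swap(7,8), lo=8 mid=9 ⇒ [1, -9, 0, -5, -1, -4, -2, 2, 4, -3, -12]
-3<4: swap(8,9), lo=9 mid=10 ⇒ [1, -9, 0, -5, -1, -4, -2, 2, -3, 4, -12]
-12<4: swap(9,10), lo=10 mid=11 ⇒ [1, -9, 0, -5, -1, -4, -2, 2, -3, -12, 4]
done. lo=10 hi=10; arr=[1, -9, 0, -5, -1, -4, -2, 2, -3, -12, 4]

[1, -9, 0, -5, -1, -4, -2, 2, -3, -12, 4]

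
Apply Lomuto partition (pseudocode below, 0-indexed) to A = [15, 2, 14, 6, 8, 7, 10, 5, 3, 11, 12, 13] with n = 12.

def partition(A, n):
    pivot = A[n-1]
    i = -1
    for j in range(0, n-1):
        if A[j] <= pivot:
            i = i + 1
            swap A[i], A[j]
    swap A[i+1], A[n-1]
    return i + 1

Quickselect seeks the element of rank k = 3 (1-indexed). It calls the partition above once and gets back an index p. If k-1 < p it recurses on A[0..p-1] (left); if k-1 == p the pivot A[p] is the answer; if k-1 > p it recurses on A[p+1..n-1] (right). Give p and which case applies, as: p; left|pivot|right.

pivot = A[11] = 13; i = -1
j=0: A[0]=15 > 13 → no swap
j=1: A[1]=2 ≤ 13 → i=0, swap A[0],A[1] → [2, 15, 14, 6, 8, 7, 10, 5, 3, 11, 12, 13]
j=2: A[2]=14 > 13 → no swap
j=3: A[3]=6 ≤ 13 → i=1, swap A[1],A[3] → [2, 6, 14, 15, 8, 7, 10, 5, 3, 11, 12, 13]
j=4: A[4]=8 ≤ 13 → i=2, swap A[2],A[4] → [2, 6, 8, 15, 14, 7, 10, 5, 3, 11, 12, 13]
j=5: A[5]=7 ≤ 13 → i=3, swap A[3],A[5] → [2, 6, 8, 7, 14, 15, 10, 5, 3, 11, 12, 13]
j=6: A[6]=10 ≤ 13 → i=4, swap A[4],A[6] → [2, 6, 8, 7, 10, 15, 14, 5, 3, 11, 12, 13]
j=7: A[7]=5 ≤ 13 → i=5, swap A[5],A[7] → [2, 6, 8, 7, 10, 5, 14, 15, 3, 11, 12, 13]
j=8: A[8]=3 ≤ 13 → i=6, swap A[6],A[8] → [2, 6, 8, 7, 10, 5, 3, 15, 14, 11, 12, 13]
j=9: A[9]=11 ≤ 13 → i=7, swap A[7],A[9] → [2, 6, 8, 7, 10, 5, 3, 11, 14, 15, 12, 13]
j=10: A[10]=12 ≤ 13 → i=8, swap A[8],A[10] → [2, 6, 8, 7, 10, 5, 3, 11, 12, 15, 14, 13]
final swap A[9],A[11] → [2, 6, 8, 7, 10, 5, 3, 11, 12, 13, 14, 15]; return 9
p = 9; k-1 = 2 < 9 ⇒ left

9; left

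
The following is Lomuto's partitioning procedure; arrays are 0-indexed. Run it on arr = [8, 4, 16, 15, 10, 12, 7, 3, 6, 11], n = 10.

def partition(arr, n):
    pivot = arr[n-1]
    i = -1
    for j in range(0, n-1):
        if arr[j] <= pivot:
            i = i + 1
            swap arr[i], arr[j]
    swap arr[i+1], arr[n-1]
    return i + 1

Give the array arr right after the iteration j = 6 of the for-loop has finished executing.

[8, 4, 10, 7, 16, 12, 15, 3, 6, 11]

pivot = arr[9] = 11; i = -1
j=0: arr[0]=8 ≤ 11 → i=0, swap arr[0],arr[0] (no change) → [8, 4, 16, 15, 10, 12, 7, 3, 6, 11]
j=1: arr[1]=4 ≤ 11 → i=1, swap arr[1],arr[1] (no change) → [8, 4, 16, 15, 10, 12, 7, 3, 6, 11]
j=2: arr[2]=16 > 11 → no swap
j=3: arr[3]=15 > 11 → no swap
j=4: arr[4]=10 ≤ 11 → i=2, swap arr[2],arr[4] → [8, 4, 10, 15, 16, 12, 7, 3, 6, 11]
j=5: arr[5]=12 > 11 → no swap
j=6: arr[6]=7 ≤ 11 → i=3, swap arr[3],arr[6] → [8, 4, 10, 7, 16, 12, 15, 3, 6, 11]
(after j=6) arr = [8, 4, 10, 7, 16, 12, 15, 3, 6, 11]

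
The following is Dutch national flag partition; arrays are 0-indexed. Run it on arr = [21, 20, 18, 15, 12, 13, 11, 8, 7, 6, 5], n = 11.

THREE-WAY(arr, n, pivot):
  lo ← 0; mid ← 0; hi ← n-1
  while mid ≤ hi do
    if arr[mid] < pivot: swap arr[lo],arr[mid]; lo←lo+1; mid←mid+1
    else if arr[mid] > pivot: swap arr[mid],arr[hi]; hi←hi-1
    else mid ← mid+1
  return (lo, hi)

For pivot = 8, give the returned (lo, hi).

(3, 3)

lo=0 mid=0 hi=10
21>8: swap(0,10), hi=9 ⇒ [5, 20, 18, 15, 12, 13, 11, 8, 7, 6, 21]
5<8: swap(0,0), lo=1 mid=1 ⇒ [5, 20, 18, 15, 12, 13, 11, 8, 7, 6, 21]
20>8: swap(1,9), hi=8 ⇒ [5, 6, 18, 15, 12, 13, 11, 8, 7, 20, 21]
6<8: swap(1,1), lo=2 mid=2 ⇒ [5, 6, 18, 15, 12, 13, 11, 8, 7, 20, 21]
18>8: swap(2,8), hi=7 ⇒ [5, 6, 7, 15, 12, 13, 11, 8, 18, 20, 21]
7<8: swap(2,2), lo=3 mid=3 ⇒ [5, 6, 7, 15, 12, 13, 11, 8, 18, 20, 21]
15>8: swap(3,7), hi=6 ⇒ [5, 6, 7, 8, 12, 13, 11, 15, 18, 20, 21]
8=8: mid=4
12>8: swap(4,6), hi=5 ⇒ [5, 6, 7, 8, 11, 13, 12, 15, 18, 20, 21]
11>8: swap(4,5), hi=4 ⇒ [5, 6, 7, 8, 13, 11, 12, 15, 18, 20, 21]
13>8: swap(4,4), hi=3 ⇒ [5, 6, 7, 8, 13, 11, 12, 15, 18, 20, 21]
done. lo=3 hi=3; arr=[5, 6, 7, 8, 13, 11, 12, 15, 18, 20, 21]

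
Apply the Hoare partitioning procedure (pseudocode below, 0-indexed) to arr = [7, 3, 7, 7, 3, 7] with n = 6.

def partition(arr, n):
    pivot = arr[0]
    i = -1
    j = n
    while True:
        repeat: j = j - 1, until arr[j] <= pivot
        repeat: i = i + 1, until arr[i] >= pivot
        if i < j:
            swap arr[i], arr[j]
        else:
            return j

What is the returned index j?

3

pivot=7
j stops at 5 (7), i stops at 0 (7); swap ⇒ [7, 3, 7, 7, 3, 7]
j stops at 4 (3), i stops at 2 (7); swap ⇒ [7, 3, 3, 7, 7, 7]
j stops at 3, i stops at 3; i≥j ⇒ return 3. arr=[7, 3, 3, 7, 7, 7]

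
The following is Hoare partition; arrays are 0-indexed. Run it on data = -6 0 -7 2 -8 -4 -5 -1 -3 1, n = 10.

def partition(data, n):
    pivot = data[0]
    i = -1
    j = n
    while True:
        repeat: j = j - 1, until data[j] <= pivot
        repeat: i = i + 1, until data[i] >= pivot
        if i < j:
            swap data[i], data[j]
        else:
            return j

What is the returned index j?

pivot = data[0] = -6; i = -1, j = 10
j→4 (data[4]=-8≤-6), i→0 (data[0]=-6≥-6); i<j, swap → -8 0 -7 2 -6 -4 -5 -1 -3 1
j→2 (data[2]=-7≤-6), i→1 (data[1]=0≥-6); i<j, swap → -8 -7 0 2 -6 -4 -5 -1 -3 1
j→1, i→2; i≥j, return j=1. data = -8 -7 0 2 -6 -4 -5 -1 -3 1

1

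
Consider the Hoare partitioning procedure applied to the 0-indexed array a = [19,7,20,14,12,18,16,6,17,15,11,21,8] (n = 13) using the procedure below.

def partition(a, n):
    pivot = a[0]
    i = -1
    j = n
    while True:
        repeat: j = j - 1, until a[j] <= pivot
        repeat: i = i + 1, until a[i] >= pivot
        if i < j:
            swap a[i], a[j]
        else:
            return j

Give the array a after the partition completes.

pivot = a[0] = 19; i = -1, j = 13
j→12 (a[12]=8≤19), i→0 (a[0]=19≥19); i<j, swap → [8,7,20,14,12,18,16,6,17,15,11,21,19]
j→10 (a[10]=11≤19), i→2 (a[2]=20≥19); i<j, swap → [8,7,11,14,12,18,16,6,17,15,20,21,19]
j→9, i→10; i≥j, return j=9. a = [8,7,11,14,12,18,16,6,17,15,20,21,19]

[8,7,11,14,12,18,16,6,17,15,20,21,19]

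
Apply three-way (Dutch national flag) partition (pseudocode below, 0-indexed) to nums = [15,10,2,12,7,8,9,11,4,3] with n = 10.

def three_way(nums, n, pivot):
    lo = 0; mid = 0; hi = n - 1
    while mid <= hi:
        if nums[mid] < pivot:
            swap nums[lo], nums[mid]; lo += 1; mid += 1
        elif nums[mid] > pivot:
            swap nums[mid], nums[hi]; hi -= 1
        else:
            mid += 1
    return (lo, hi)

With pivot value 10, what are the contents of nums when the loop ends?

pivot = 10; lo=0, mid=0, hi=9
nums[mid]=15>10: swap nums[0],nums[9]; hi=8 → [3,10,2,12,7,8,9,11,4,15]
nums[mid]=3<10: swap nums[0],nums[0]; lo=1,mid=1 → [3,10,2,12,7,8,9,11,4,15]
nums[mid]=10=10: mid=2
nums[mid]=2<10: swap nums[1],nums[2]; lo=2,mid=3 → [3,2,10,12,7,8,9,11,4,15]
nums[mid]=12>10: swap nums[3],nums[8]; hi=7 → [3,2,10,4,7,8,9,11,12,15]
nums[mid]=4<10: swap nums[2],nums[3]; lo=3,mid=4 → [3,2,4,10,7,8,9,11,12,15]
nums[mid]=7<10: swap nums[3],nums[4]; lo=4,mid=5 → [3,2,4,7,10,8,9,11,12,15]
nums[mid]=8<10: swap nums[4],nums[5]; lo=5,mid=6 → [3,2,4,7,8,10,9,11,12,15]
nums[mid]=9<10: swap nums[5],nums[6]; lo=6,mid=7 → [3,2,4,7,8,9,10,11,12,15]
nums[mid]=11>10: swap nums[7],nums[7]; hi=6 → [3,2,4,7,8,9,10,11,12,15]
end: lo=6, hi=6; nums = [3,2,4,7,8,9,10,11,12,15]

[3,2,4,7,8,9,10,11,12,15]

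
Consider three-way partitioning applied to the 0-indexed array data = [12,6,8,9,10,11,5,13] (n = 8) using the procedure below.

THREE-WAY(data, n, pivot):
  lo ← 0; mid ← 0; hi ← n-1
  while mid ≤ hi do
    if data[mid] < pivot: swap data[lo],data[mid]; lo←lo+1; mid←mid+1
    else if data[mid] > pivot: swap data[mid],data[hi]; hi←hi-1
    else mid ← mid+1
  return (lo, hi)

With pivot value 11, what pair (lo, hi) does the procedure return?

pivot = 11; lo=0, mid=0, hi=7
data[mid]=12>11: swap data[0],data[7]; hi=6 → [13,6,8,9,10,11,5,12]
data[mid]=13>11: swap data[0],data[6]; hi=5 → [5,6,8,9,10,11,13,12]
data[mid]=5<11: swap data[0],data[0]; lo=1,mid=1 → [5,6,8,9,10,11,13,12]
data[mid]=6<11: swap data[1],data[1]; lo=2,mid=2 → [5,6,8,9,10,11,13,12]
data[mid]=8<11: swap data[2],data[2]; lo=3,mid=3 → [5,6,8,9,10,11,13,12]
data[mid]=9<11: swap data[3],data[3]; lo=4,mid=4 → [5,6,8,9,10,11,13,12]
data[mid]=10<11: swap data[4],data[4]; lo=5,mid=5 → [5,6,8,9,10,11,13,12]
data[mid]=11=11: mid=6
end: lo=5, hi=5; data = [5,6,8,9,10,11,13,12]

(5, 5)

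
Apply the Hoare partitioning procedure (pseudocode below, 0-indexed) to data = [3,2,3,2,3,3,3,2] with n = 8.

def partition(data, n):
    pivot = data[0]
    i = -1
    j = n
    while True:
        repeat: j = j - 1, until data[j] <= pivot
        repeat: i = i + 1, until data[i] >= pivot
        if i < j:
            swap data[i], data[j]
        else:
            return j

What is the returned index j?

pivot = data[0] = 3; i = -1, j = 8
j→7 (data[7]=2≤3), i→0 (data[0]=3≥3); i<j, swap → [2,2,3,2,3,3,3,3]
j→6 (data[6]=3≤3), i→2 (data[2]=3≥3); i<j, swap → [2,2,3,2,3,3,3,3]
j→5 (data[5]=3≤3), i→4 (data[4]=3≥3); i<j, swap → [2,2,3,2,3,3,3,3]
j→4, i→5; i≥j, return j=4. data = [2,2,3,2,3,3,3,3]

4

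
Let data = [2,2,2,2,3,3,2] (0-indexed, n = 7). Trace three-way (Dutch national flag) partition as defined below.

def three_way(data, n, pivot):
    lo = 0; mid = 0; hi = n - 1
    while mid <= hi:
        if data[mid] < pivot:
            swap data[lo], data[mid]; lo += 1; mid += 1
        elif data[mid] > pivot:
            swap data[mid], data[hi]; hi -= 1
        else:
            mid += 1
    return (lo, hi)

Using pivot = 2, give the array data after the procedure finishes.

[2,2,2,2,2,3,3]

lo=0 mid=0 hi=6
2=2: mid=1
2=2: mid=2
2=2: mid=3
2=2: mid=4
3>2: swap(4,6), hi=5 ⇒ [2,2,2,2,2,3,3]
2=2: mid=5
3>2: swap(5,5), hi=4 ⇒ [2,2,2,2,2,3,3]
done. lo=0 hi=4; data=[2,2,2,2,2,3,3]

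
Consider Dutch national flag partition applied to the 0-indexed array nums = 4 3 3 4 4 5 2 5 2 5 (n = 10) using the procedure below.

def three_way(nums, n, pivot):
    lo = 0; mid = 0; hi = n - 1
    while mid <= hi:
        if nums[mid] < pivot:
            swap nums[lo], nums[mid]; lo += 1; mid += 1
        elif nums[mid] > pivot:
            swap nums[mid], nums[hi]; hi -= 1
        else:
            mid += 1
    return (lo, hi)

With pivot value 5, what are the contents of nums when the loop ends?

4 3 3 4 4 2 2 5 5 5

lo=0 mid=0 hi=9
4<5: swap(0,0), lo=1 mid=1 ⇒ 4 3 3 4 4 5 2 5 2 5
3<5: swap(1,1), lo=2 mid=2 ⇒ 4 3 3 4 4 5 2 5 2 5
3<5: swap(2,2), lo=3 mid=3 ⇒ 4 3 3 4 4 5 2 5 2 5
4<5: swap(3,3), lo=4 mid=4 ⇒ 4 3 3 4 4 5 2 5 2 5
4<5: swap(4,4), lo=5 mid=5 ⇒ 4 3 3 4 4 5 2 5 2 5
5=5: mid=6
2<5: swap(5,6), lo=6 mid=7 ⇒ 4 3 3 4 4 2 5 5 2 5
5=5: mid=8
2<5: swap(6,8), lo=7 mid=9 ⇒ 4 3 3 4 4 2 2 5 5 5
5=5: mid=10
done. lo=7 hi=9; nums=4 3 3 4 4 2 2 5 5 5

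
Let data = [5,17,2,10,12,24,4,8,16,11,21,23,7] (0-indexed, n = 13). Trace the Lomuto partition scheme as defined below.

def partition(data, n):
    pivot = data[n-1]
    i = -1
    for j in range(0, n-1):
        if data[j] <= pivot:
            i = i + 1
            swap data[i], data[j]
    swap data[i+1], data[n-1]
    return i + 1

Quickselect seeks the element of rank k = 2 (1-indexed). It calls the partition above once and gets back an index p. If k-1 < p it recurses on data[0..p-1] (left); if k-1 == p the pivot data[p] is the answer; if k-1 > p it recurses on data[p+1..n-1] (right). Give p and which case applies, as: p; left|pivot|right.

pivot = data[12] = 7; i = -1
j=0: data[0]=5 ≤ 7 → i=0, swap data[0],data[0] (no change) → [5,17,2,10,12,24,4,8,16,11,21,23,7]
j=1: data[1]=17 > 7 → no swap
j=2: data[2]=2 ≤ 7 → i=1, swap data[1],data[2] → [5,2,17,10,12,24,4,8,16,11,21,23,7]
j=3: data[3]=10 > 7 → no swap
j=4: data[4]=12 > 7 → no swap
j=5: data[5]=24 > 7 → no swap
j=6: data[6]=4 ≤ 7 → i=2, swap data[2],data[6] → [5,2,4,10,12,24,17,8,16,11,21,23,7]
j=7: data[7]=8 > 7 → no swap
j=8: data[8]=16 > 7 → no swap
j=9: data[9]=11 > 7 → no swap
j=10: data[10]=21 > 7 → no swap
j=11: data[11]=23 > 7 → no swap
final swap data[3],data[12] → [5,2,4,7,12,24,17,8,16,11,21,23,10]; return 3
p = 3; k-1 = 1 < 3 ⇒ left

3; left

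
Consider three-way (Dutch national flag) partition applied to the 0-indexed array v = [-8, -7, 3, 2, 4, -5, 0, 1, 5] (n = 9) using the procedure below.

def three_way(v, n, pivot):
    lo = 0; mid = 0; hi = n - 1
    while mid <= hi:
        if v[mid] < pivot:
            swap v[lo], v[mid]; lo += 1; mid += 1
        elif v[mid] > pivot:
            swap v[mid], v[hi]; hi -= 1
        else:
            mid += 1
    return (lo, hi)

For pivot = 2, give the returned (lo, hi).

(5, 5)

lo=0 mid=0 hi=8
-8<2: swap(0,0), lo=1 mid=1 ⇒ [-8, -7, 3, 2, 4, -5, 0, 1, 5]
-7<2: swap(1,1), lo=2 mid=2 ⇒ [-8, -7, 3, 2, 4, -5, 0, 1, 5]
3>2: swap(2,8), hi=7 ⇒ [-8, -7, 5, 2, 4, -5, 0, 1, 3]
5>2: swap(2,7), hi=6 ⇒ [-8, -7, 1, 2, 4, -5, 0, 5, 3]
1<2: swap(2,2), lo=3 mid=3 ⇒ [-8, -7, 1, 2, 4, -5, 0, 5, 3]
2=2: mid=4
4>2: swap(4,6), hi=5 ⇒ [-8, -7, 1, 2, 0, -5, 4, 5, 3]
0<2: swap(3,4), lo=4 mid=5 ⇒ [-8, -7, 1, 0, 2, -5, 4, 5, 3]
-5<2: swap(4,5), lo=5 mid=6 ⇒ [-8, -7, 1, 0, -5, 2, 4, 5, 3]
done. lo=5 hi=5; v=[-8, -7, 1, 0, -5, 2, 4, 5, 3]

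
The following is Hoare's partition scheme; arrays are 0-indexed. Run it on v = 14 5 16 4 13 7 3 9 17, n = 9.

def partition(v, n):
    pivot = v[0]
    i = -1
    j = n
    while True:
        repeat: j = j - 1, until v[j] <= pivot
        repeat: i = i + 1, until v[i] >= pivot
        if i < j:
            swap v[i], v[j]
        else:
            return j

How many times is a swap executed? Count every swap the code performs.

pivot = v[0] = 14; i = -1, j = 9
j→7 (v[7]=9≤14), i→0 (v[0]=14≥14); i<j, swap → 9 5 16 4 13 7 3 14 17
j→6 (v[6]=3≤14), i→2 (v[2]=16≥14); i<j, swap → 9 5 3 4 13 7 16 14 17
j→5, i→6; i≥j, return j=5. v = 9 5 3 4 13 7 16 14 17

2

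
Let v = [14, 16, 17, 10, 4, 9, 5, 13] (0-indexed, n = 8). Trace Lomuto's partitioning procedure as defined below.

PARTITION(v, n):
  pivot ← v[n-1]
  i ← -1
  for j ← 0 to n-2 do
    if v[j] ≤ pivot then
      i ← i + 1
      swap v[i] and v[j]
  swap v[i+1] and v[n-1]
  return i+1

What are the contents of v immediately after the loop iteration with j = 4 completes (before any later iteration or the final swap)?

pivot=13, i=-1
j=0: 14>13, skip
j=1: 16>13, skip
j=2: 17>13, skip
j=3: 10≤13, i=0, swap(0,3) ⇒ [10, 16, 17, 14, 4, 9, 5, 13]
j=4: 4≤13, i=1, swap(1,4) ⇒ [10, 4, 17, 14, 16, 9, 5, 13]
(after j=4) v = [10, 4, 17, 14, 16, 9, 5, 13]

[10, 4, 17, 14, 16, 9, 5, 13]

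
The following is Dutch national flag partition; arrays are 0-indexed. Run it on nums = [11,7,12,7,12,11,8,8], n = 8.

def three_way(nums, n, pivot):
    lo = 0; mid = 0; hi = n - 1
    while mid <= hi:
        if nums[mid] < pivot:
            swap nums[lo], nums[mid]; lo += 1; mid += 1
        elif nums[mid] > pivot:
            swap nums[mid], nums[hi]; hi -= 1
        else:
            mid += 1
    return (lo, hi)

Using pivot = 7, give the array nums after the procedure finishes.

[7,7,12,12,11,8,8,11]

pivot = 7; lo=0, mid=0, hi=7
nums[mid]=11>7: swap nums[0],nums[7]; hi=6 → [8,7,12,7,12,11,8,11]
nums[mid]=8>7: swap nums[0],nums[6]; hi=5 → [8,7,12,7,12,11,8,11]
nums[mid]=8>7: swap nums[0],nums[5]; hi=4 → [11,7,12,7,12,8,8,11]
nums[mid]=11>7: swap nums[0],nums[4]; hi=3 → [12,7,12,7,11,8,8,11]
nums[mid]=12>7: swap nums[0],nums[3]; hi=2 → [7,7,12,12,11,8,8,11]
nums[mid]=7=7: mid=1
nums[mid]=7=7: mid=2
nums[mid]=12>7: swap nums[2],nums[2]; hi=1 → [7,7,12,12,11,8,8,11]
end: lo=0, hi=1; nums = [7,7,12,12,11,8,8,11]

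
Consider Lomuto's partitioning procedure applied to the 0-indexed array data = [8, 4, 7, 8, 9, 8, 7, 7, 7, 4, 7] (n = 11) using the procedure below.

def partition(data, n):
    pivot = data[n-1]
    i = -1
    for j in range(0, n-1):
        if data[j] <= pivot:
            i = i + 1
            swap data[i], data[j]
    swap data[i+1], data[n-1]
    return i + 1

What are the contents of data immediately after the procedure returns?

[4, 7, 7, 7, 7, 4, 7, 8, 9, 8, 8]

pivot=7, i=-1
j=0: 8>7, skip
j=1: 4≤7, i=0, swap(0,1) ⇒ [4, 8, 7, 8, 9, 8, 7, 7, 7, 4, 7]
j=2: 7≤7, i=1, swap(1,2) ⇒ [4, 7, 8, 8, 9, 8, 7, 7, 7, 4, 7]
j=3: 8>7, skip
j=4: 9>7, skip
j=5: 8>7, skip
j=6: 7≤7, i=2, swap(2,6) ⇒ [4, 7, 7, 8, 9, 8, 8, 7, 7, 4, 7]
j=7: 7≤7, i=3, swap(3,7) ⇒ [4, 7, 7, 7, 9, 8, 8, 8, 7, 4, 7]
j=8: 7≤7, i=4, swap(4,8) ⇒ [4, 7, 7, 7, 7, 8, 8, 8, 9, 4, 7]
j=9: 4≤7, i=5, swap(5,9) ⇒ [4, 7, 7, 7, 7, 4, 8, 8, 9, 8, 7]
swap(6,10) ⇒ [4, 7, 7, 7, 7, 4, 7, 8, 9, 8, 8]; return 6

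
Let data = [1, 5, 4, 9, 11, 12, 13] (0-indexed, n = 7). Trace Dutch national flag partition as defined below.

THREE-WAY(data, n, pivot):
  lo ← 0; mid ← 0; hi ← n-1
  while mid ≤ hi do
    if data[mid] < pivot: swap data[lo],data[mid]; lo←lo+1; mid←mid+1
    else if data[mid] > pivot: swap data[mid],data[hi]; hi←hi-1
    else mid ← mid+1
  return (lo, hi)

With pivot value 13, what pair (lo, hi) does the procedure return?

lo=0 mid=0 hi=6
1<13: swap(0,0), lo=1 mid=1 ⇒ [1, 5, 4, 9, 11, 12, 13]
5<13: swap(1,1), lo=2 mid=2 ⇒ [1, 5, 4, 9, 11, 12, 13]
4<13: swap(2,2), lo=3 mid=3 ⇒ [1, 5, 4, 9, 11, 12, 13]
9<13: swap(3,3), lo=4 mid=4 ⇒ [1, 5, 4, 9, 11, 12, 13]
11<13: swap(4,4), lo=5 mid=5 ⇒ [1, 5, 4, 9, 11, 12, 13]
12<13: swap(5,5), lo=6 mid=6 ⇒ [1, 5, 4, 9, 11, 12, 13]
13=13: mid=7
done. lo=6 hi=6; data=[1, 5, 4, 9, 11, 12, 13]

(6, 6)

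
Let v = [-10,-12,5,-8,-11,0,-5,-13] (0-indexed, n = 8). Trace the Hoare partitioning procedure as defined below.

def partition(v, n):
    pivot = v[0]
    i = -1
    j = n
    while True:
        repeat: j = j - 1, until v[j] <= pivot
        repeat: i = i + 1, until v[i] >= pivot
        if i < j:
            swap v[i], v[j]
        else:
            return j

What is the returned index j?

2

pivot=-10
j stops at 7 (-13), i stops at 0 (-10); swap ⇒ [-13,-12,5,-8,-11,0,-5,-10]
j stops at 4 (-11), i stops at 2 (5); swap ⇒ [-13,-12,-11,-8,5,0,-5,-10]
j stops at 2, i stops at 3; i≥j ⇒ return 2. v=[-13,-12,-11,-8,5,0,-5,-10]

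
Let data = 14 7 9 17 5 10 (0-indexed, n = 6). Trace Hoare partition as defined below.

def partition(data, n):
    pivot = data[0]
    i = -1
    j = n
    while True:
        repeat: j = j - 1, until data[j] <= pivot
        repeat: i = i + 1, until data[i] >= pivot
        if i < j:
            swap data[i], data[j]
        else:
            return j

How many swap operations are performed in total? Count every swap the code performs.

2

pivot=14
j stops at 5 (10), i stops at 0 (14); swap ⇒ 10 7 9 17 5 14
j stops at 4 (5), i stops at 3 (17); swap ⇒ 10 7 9 5 17 14
j stops at 3, i stops at 4; i≥j ⇒ return 3. data=10 7 9 5 17 14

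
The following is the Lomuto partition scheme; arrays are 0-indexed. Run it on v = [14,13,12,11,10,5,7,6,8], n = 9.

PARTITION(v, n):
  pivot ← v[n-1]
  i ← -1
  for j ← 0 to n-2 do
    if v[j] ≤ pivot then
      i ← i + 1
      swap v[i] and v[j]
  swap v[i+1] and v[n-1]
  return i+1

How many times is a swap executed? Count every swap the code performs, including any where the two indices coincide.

4

pivot=8, i=-1
j=0: 14>8, skip
j=1: 13>8, skip
j=2: 12>8, skip
j=3: 11>8, skip
j=4: 10>8, skip
j=5: 5≤8, i=0, swap(0,5) ⇒ [5,13,12,11,10,14,7,6,8]
j=6: 7≤8, i=1, swap(1,6) ⇒ [5,7,12,11,10,14,13,6,8]
j=7: 6≤8, i=2, swap(2,7) ⇒ [5,7,6,11,10,14,13,12,8]
swap(3,8) ⇒ [5,7,6,8,10,14,13,12,11]; return 3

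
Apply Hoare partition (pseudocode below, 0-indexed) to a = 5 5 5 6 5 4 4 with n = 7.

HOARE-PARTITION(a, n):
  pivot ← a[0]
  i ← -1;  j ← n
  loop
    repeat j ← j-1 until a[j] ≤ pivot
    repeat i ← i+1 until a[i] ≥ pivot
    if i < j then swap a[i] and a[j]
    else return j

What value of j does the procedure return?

pivot=5
j stops at 6 (4), i stops at 0 (5); swap ⇒ 4 5 5 6 5 4 5
j stops at 5 (4), i stops at 1 (5); swap ⇒ 4 4 5 6 5 5 5
j stops at 4 (5), i stops at 2 (5); swap ⇒ 4 4 5 6 5 5 5
j stops at 2, i stops at 3; i≥j ⇒ return 2. a=4 4 5 6 5 5 5

2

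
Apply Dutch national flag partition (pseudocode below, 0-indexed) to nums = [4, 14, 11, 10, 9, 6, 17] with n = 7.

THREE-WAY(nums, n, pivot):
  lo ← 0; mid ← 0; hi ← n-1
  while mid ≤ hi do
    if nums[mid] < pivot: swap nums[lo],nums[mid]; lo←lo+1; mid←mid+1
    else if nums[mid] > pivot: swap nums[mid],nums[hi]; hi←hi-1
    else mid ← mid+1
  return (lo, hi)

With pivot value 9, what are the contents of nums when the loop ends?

[4, 6, 9, 10, 11, 17, 14]

pivot = 9; lo=0, mid=0, hi=6
nums[mid]=4<9: swap nums[0],nums[0]; lo=1,mid=1 → [4, 14, 11, 10, 9, 6, 17]
nums[mid]=14>9: swap nums[1],nums[6]; hi=5 → [4, 17, 11, 10, 9, 6, 14]
nums[mid]=17>9: swap nums[1],nums[5]; hi=4 → [4, 6, 11, 10, 9, 17, 14]
nums[mid]=6<9: swap nums[1],nums[1]; lo=2,mid=2 → [4, 6, 11, 10, 9, 17, 14]
nums[mid]=11>9: swap nums[2],nums[4]; hi=3 → [4, 6, 9, 10, 11, 17, 14]
nums[mid]=9=9: mid=3
nums[mid]=10>9: swap nums[3],nums[3]; hi=2 → [4, 6, 9, 10, 11, 17, 14]
end: lo=2, hi=2; nums = [4, 6, 9, 10, 11, 17, 14]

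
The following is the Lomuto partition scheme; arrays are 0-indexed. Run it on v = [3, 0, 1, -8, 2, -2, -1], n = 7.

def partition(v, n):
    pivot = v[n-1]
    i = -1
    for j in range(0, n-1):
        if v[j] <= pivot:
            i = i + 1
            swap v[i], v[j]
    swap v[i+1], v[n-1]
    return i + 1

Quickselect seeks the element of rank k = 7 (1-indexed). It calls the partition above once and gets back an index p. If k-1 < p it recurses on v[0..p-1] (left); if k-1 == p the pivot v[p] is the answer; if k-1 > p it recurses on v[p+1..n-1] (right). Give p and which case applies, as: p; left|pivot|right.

2; right

pivot = v[6] = -1; i = -1
j=0: v[0]=3 > -1 → no swap
j=1: v[1]=0 > -1 → no swap
j=2: v[2]=1 > -1 → no swap
j=3: v[3]=-8 ≤ -1 → i=0, swap v[0],v[3] → [-8, 0, 1, 3, 2, -2, -1]
j=4: v[4]=2 > -1 → no swap
j=5: v[5]=-2 ≤ -1 → i=1, swap v[1],v[5] → [-8, -2, 1, 3, 2, 0, -1]
final swap v[2],v[6] → [-8, -2, -1, 3, 2, 0, 1]; return 2
p = 2; k-1 = 6 > 2 ⇒ right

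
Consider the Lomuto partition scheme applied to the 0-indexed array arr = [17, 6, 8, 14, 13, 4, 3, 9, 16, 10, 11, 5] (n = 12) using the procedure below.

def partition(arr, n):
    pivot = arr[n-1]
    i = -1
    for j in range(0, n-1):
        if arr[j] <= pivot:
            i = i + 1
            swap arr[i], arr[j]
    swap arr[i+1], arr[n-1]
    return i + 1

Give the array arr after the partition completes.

[4, 3, 5, 14, 13, 17, 6, 9, 16, 10, 11, 8]

pivot = arr[11] = 5; i = -1
j=0: arr[0]=17 > 5 → no swap
j=1: arr[1]=6 > 5 → no swap
j=2: arr[2]=8 > 5 → no swap
j=3: arr[3]=14 > 5 → no swap
j=4: arr[4]=13 > 5 → no swap
j=5: arr[5]=4 ≤ 5 → i=0, swap arr[0],arr[5] → [4, 6, 8, 14, 13, 17, 3, 9, 16, 10, 11, 5]
j=6: arr[6]=3 ≤ 5 → i=1, swap arr[1],arr[6] → [4, 3, 8, 14, 13, 17, 6, 9, 16, 10, 11, 5]
j=7: arr[7]=9 > 5 → no swap
j=8: arr[8]=16 > 5 → no swap
j=9: arr[9]=10 > 5 → no swap
j=10: arr[10]=11 > 5 → no swap
final swap arr[2],arr[11] → [4, 3, 5, 14, 13, 17, 6, 9, 16, 10, 11, 8]; return 2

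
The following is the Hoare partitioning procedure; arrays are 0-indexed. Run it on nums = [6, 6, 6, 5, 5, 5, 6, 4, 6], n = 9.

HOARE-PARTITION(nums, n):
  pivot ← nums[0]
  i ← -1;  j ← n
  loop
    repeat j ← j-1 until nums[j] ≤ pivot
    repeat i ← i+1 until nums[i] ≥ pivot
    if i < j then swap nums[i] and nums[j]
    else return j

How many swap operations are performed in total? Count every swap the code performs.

pivot=6
j stops at 8 (6), i stops at 0 (6); swap ⇒ [6, 6, 6, 5, 5, 5, 6, 4, 6]
j stops at 7 (4), i stops at 1 (6); swap ⇒ [6, 4, 6, 5, 5, 5, 6, 6, 6]
j stops at 6 (6), i stops at 2 (6); swap ⇒ [6, 4, 6, 5, 5, 5, 6, 6, 6]
j stops at 5, i stops at 6; i≥j ⇒ return 5. nums=[6, 4, 6, 5, 5, 5, 6, 6, 6]

3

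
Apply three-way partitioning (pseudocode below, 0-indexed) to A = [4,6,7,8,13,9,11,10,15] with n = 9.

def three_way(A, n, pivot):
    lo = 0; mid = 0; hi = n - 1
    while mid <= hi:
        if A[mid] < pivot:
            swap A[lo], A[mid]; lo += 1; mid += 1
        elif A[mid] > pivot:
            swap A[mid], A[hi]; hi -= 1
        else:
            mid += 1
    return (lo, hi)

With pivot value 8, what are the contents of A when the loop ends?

[4,6,7,8,9,11,10,15,13]

lo=0 mid=0 hi=8
4<8: swap(0,0), lo=1 mid=1 ⇒ [4,6,7,8,13,9,11,10,15]
6<8: swap(1,1), lo=2 mid=2 ⇒ [4,6,7,8,13,9,11,10,15]
7<8: swap(2,2), lo=3 mid=3 ⇒ [4,6,7,8,13,9,11,10,15]
8=8: mid=4
13>8: swap(4,8), hi=7 ⇒ [4,6,7,8,15,9,11,10,13]
15>8: swap(4,7), hi=6 ⇒ [4,6,7,8,10,9,11,15,13]
10>8: swap(4,6), hi=5 ⇒ [4,6,7,8,11,9,10,15,13]
11>8: swap(4,5), hi=4 ⇒ [4,6,7,8,9,11,10,15,13]
9>8: swap(4,4), hi=3 ⇒ [4,6,7,8,9,11,10,15,13]
done. lo=3 hi=3; A=[4,6,7,8,9,11,10,15,13]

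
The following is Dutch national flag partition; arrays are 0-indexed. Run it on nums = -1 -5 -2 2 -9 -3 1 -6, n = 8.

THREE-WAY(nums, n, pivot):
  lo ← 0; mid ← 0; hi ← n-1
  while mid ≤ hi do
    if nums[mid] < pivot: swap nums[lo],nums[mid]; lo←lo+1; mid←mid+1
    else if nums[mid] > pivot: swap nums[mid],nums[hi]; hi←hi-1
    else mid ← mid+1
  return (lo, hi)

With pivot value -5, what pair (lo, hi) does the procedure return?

(2, 2)

lo=0 mid=0 hi=7
-1>-5: swap(0,7), hi=6 ⇒ -6 -5 -2 2 -9 -3 1 -1
-6<-5: swap(0,0), lo=1 mid=1 ⇒ -6 -5 -2 2 -9 -3 1 -1
-5=-5: mid=2
-2>-5: swap(2,6), hi=5 ⇒ -6 -5 1 2 -9 -3 -2 -1
1>-5: swap(2,5), hi=4 ⇒ -6 -5 -3 2 -9 1 -2 -1
-3>-5: swap(2,4), hi=3 ⇒ -6 -5 -9 2 -3 1 -2 -1
-9<-5: swap(1,2), lo=2 mid=3 ⇒ -6 -9 -5 2 -3 1 -2 -1
2>-5: swap(3,3), hi=2 ⇒ -6 -9 -5 2 -3 1 -2 -1
done. lo=2 hi=2; nums=-6 -9 -5 2 -3 1 -2 -1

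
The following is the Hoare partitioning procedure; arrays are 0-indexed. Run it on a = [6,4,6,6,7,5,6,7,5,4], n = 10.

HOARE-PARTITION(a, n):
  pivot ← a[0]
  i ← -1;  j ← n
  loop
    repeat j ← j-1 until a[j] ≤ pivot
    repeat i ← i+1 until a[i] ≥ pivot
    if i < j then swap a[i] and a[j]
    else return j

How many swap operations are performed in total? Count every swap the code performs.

4

pivot=6
j stops at 9 (4), i stops at 0 (6); swap ⇒ [4,4,6,6,7,5,6,7,5,6]
j stops at 8 (5), i stops at 2 (6); swap ⇒ [4,4,5,6,7,5,6,7,6,6]
j stops at 6 (6), i stops at 3 (6); swap ⇒ [4,4,5,6,7,5,6,7,6,6]
j stops at 5 (5), i stops at 4 (7); swap ⇒ [4,4,5,6,5,7,6,7,6,6]
j stops at 4, i stops at 5; i≥j ⇒ return 4. a=[4,4,5,6,5,7,6,7,6,6]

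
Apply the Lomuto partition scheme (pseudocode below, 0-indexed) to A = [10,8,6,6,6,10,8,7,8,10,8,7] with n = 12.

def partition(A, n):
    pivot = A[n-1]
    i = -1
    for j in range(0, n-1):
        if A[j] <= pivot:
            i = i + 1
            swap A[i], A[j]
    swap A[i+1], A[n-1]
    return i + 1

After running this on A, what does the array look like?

[6,6,6,7,7,10,8,8,8,10,8,10]

pivot = A[11] = 7; i = -1
j=0: A[0]=10 > 7 → no swap
j=1: A[1]=8 > 7 → no swap
j=2: A[2]=6 ≤ 7 → i=0, swap A[0],A[2] → [6,8,10,6,6,10,8,7,8,10,8,7]
j=3: A[3]=6 ≤ 7 → i=1, swap A[1],A[3] → [6,6,10,8,6,10,8,7,8,10,8,7]
j=4: A[4]=6 ≤ 7 → i=2, swap A[2],A[4] → [6,6,6,8,10,10,8,7,8,10,8,7]
j=5: A[5]=10 > 7 → no swap
j=6: A[6]=8 > 7 → no swap
j=7: A[7]=7 ≤ 7 → i=3, swap A[3],A[7] → [6,6,6,7,10,10,8,8,8,10,8,7]
j=8: A[8]=8 > 7 → no swap
j=9: A[9]=10 > 7 → no swap
j=10: A[10]=8 > 7 → no swap
final swap A[4],A[11] → [6,6,6,7,7,10,8,8,8,10,8,10]; return 4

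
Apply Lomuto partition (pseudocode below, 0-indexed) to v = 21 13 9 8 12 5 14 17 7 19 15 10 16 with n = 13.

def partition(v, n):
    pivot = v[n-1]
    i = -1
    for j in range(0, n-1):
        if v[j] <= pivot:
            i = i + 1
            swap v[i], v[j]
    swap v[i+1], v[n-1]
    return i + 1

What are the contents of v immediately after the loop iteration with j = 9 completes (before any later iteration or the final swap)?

pivot = v[12] = 16; i = -1
j=0: v[0]=21 > 16 → no swap
j=1: v[1]=13 ≤ 16 → i=0, swap v[0],v[1] → 13 21 9 8 12 5 14 17 7 19 15 10 16
j=2: v[2]=9 ≤ 16 → i=1, swap v[1],v[2] → 13 9 21 8 12 5 14 17 7 19 15 10 16
j=3: v[3]=8 ≤ 16 → i=2, swap v[2],v[3] → 13 9 8 21 12 5 14 17 7 19 15 10 16
j=4: v[4]=12 ≤ 16 → i=3, swap v[3],v[4] → 13 9 8 12 21 5 14 17 7 19 15 10 16
j=5: v[5]=5 ≤ 16 → i=4, swap v[4],v[5] → 13 9 8 12 5 21 14 17 7 19 15 10 16
j=6: v[6]=14 ≤ 16 → i=5, swap v[5],v[6] → 13 9 8 12 5 14 21 17 7 19 15 10 16
j=7: v[7]=17 > 16 → no swap
j=8: v[8]=7 ≤ 16 → i=6, swap v[6],v[8] → 13 9 8 12 5 14 7 17 21 19 15 10 16
j=9: v[9]=19 > 16 → no swap
(after j=9) v = 13 9 8 12 5 14 7 17 21 19 15 10 16

13 9 8 12 5 14 7 17 21 19 15 10 16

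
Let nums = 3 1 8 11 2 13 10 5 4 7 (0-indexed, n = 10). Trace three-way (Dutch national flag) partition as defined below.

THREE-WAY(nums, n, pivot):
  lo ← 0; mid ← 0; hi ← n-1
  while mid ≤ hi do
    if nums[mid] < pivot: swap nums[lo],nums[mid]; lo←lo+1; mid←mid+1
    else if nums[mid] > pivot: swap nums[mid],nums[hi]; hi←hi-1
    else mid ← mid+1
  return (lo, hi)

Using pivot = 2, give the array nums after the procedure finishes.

pivot = 2; lo=0, mid=0, hi=9
nums[mid]=3>2: swap nums[0],nums[9]; hi=8 → 7 1 8 11 2 13 10 5 4 3
nums[mid]=7>2: swap nums[0],nums[8]; hi=7 → 4 1 8 11 2 13 10 5 7 3
nums[mid]=4>2: swap nums[0],nums[7]; hi=6 → 5 1 8 11 2 13 10 4 7 3
nums[mid]=5>2: swap nums[0],nums[6]; hi=5 → 10 1 8 11 2 13 5 4 7 3
nums[mid]=10>2: swap nums[0],nums[5]; hi=4 → 13 1 8 11 2 10 5 4 7 3
nums[mid]=13>2: swap nums[0],nums[4]; hi=3 → 2 1 8 11 13 10 5 4 7 3
nums[mid]=2=2: mid=1
nums[mid]=1<2: swap nums[0],nums[1]; lo=1,mid=2 → 1 2 8 11 13 10 5 4 7 3
nums[mid]=8>2: swap nums[2],nums[3]; hi=2 → 1 2 11 8 13 10 5 4 7 3
nums[mid]=11>2: swap nums[2],nums[2]; hi=1 → 1 2 11 8 13 10 5 4 7 3
end: lo=1, hi=1; nums = 1 2 11 8 13 10 5 4 7 3

1 2 11 8 13 10 5 4 7 3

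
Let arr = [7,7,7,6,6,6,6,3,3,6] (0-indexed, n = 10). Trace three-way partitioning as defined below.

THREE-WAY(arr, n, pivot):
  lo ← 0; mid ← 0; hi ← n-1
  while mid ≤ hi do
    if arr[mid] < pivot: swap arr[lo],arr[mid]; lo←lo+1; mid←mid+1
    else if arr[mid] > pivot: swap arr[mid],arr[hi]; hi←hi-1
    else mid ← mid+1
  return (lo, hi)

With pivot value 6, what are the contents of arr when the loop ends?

[3,3,6,6,6,6,6,7,7,7]

pivot = 6; lo=0, mid=0, hi=9
arr[mid]=7>6: swap arr[0],arr[9]; hi=8 → [6,7,7,6,6,6,6,3,3,7]
arr[mid]=6=6: mid=1
arr[mid]=7>6: swap arr[1],arr[8]; hi=7 → [6,3,7,6,6,6,6,3,7,7]
arr[mid]=3<6: swap arr[0],arr[1]; lo=1,mid=2 → [3,6,7,6,6,6,6,3,7,7]
arr[mid]=7>6: swap arr[2],arr[7]; hi=6 → [3,6,3,6,6,6,6,7,7,7]
arr[mid]=3<6: swap arr[1],arr[2]; lo=2,mid=3 → [3,3,6,6,6,6,6,7,7,7]
arr[mid]=6=6: mid=4
arr[mid]=6=6: mid=5
arr[mid]=6=6: mid=6
arr[mid]=6=6: mid=7
end: lo=2, hi=6; arr = [3,3,6,6,6,6,6,7,7,7]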